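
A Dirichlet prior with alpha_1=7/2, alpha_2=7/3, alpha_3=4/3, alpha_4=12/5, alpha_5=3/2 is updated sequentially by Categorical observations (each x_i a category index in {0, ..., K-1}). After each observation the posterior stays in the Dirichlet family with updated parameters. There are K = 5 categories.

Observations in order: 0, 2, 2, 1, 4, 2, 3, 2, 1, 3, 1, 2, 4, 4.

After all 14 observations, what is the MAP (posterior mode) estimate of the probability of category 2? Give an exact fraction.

80/301

obs 1: x=0 → posterior Dirichlet(9/2, 7/3, 4/3, 12/5, 3/2)
obs 2: x=2 → posterior Dirichlet(9/2, 7/3, 7/3, 12/5, 3/2)
obs 3: x=2 → posterior Dirichlet(9/2, 7/3, 10/3, 12/5, 3/2)
obs 4: x=1 → posterior Dirichlet(9/2, 10/3, 10/3, 12/5, 3/2)
obs 5: x=4 → posterior Dirichlet(9/2, 10/3, 10/3, 12/5, 5/2)
obs 6: x=2 → posterior Dirichlet(9/2, 10/3, 13/3, 12/5, 5/2)
obs 7: x=3 → posterior Dirichlet(9/2, 10/3, 13/3, 17/5, 5/2)
obs 8: x=2 → posterior Dirichlet(9/2, 10/3, 16/3, 17/5, 5/2)
obs 9: x=1 → posterior Dirichlet(9/2, 13/3, 16/3, 17/5, 5/2)
obs 10: x=3 → posterior Dirichlet(9/2, 13/3, 16/3, 22/5, 5/2)
obs 11: x=1 → posterior Dirichlet(9/2, 16/3, 16/3, 22/5, 5/2)
obs 12: x=2 → posterior Dirichlet(9/2, 16/3, 19/3, 22/5, 5/2)
obs 13: x=4 → posterior Dirichlet(9/2, 16/3, 19/3, 22/5, 7/2)
obs 14: x=4 → posterior Dirichlet(9/2, 16/3, 19/3, 22/5, 9/2)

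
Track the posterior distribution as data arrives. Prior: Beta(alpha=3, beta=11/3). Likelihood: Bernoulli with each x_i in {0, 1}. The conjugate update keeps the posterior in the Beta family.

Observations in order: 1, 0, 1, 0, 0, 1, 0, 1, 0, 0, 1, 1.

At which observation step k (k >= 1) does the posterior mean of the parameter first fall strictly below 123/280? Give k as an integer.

obs 1: x=1 → posterior Beta(4, 11/3)
obs 2: x=0 → posterior Beta(4, 14/3)
obs 3: x=1 → posterior Beta(5, 14/3)
obs 4: x=0 → posterior Beta(5, 17/3)
obs 5: x=0 → posterior Beta(5, 20/3)
obs 6: x=1 → posterior Beta(6, 20/3)
obs 7: x=0 → posterior Beta(6, 23/3)
obs 8: x=1 → posterior Beta(7, 23/3)
obs 9: x=0 → posterior Beta(7, 26/3)
obs 10: x=0 → posterior Beta(7, 29/3)
obs 11: x=1 → posterior Beta(8, 29/3)
obs 12: x=1 → posterior Beta(9, 29/3)

k = 5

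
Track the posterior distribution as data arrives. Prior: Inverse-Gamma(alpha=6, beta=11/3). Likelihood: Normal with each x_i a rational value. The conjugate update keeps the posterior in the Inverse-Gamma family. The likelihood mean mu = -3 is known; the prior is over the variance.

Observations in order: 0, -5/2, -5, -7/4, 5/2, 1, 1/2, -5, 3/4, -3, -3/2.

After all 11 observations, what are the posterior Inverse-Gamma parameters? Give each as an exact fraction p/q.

alpha=23/2, beta=2423/48

obs 1: x=0 → posterior Inverse-Gamma(13/2, 49/6)
obs 2: x=-5/2 → posterior Inverse-Gamma(7, 199/24)
obs 3: x=-5 → posterior Inverse-Gamma(15/2, 247/24)
obs 4: x=-7/4 → posterior Inverse-Gamma(8, 1063/96)
obs 5: x=5/2 → posterior Inverse-Gamma(17/2, 2515/96)
obs 6: x=1 → posterior Inverse-Gamma(9, 3283/96)
obs 7: x=1/2 → posterior Inverse-Gamma(19/2, 3871/96)
obs 8: x=-5 → posterior Inverse-Gamma(10, 4063/96)
obs 9: x=3/4 → posterior Inverse-Gamma(21/2, 2369/48)
obs 10: x=-3 → posterior Inverse-Gamma(11, 2369/48)
obs 11: x=-3/2 → posterior Inverse-Gamma(23/2, 2423/48)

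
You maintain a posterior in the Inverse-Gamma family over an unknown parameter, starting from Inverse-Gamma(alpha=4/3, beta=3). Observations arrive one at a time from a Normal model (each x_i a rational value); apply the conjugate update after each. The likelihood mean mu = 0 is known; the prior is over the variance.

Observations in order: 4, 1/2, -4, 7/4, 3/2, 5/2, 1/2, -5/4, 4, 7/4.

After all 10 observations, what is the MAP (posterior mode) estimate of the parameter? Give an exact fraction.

obs 1: x=4 → posterior Inverse-Gamma(11/6, 11)
obs 2: x=1/2 → posterior Inverse-Gamma(7/3, 89/8)
obs 3: x=-4 → posterior Inverse-Gamma(17/6, 153/8)
obs 4: x=7/4 → posterior Inverse-Gamma(10/3, 661/32)
obs 5: x=3/2 → posterior Inverse-Gamma(23/6, 697/32)
obs 6: x=5/2 → posterior Inverse-Gamma(13/3, 797/32)
obs 7: x=1/2 → posterior Inverse-Gamma(29/6, 801/32)
obs 8: x=-5/4 → posterior Inverse-Gamma(16/3, 413/16)
obs 9: x=4 → posterior Inverse-Gamma(35/6, 541/16)
obs 10: x=7/4 → posterior Inverse-Gamma(19/3, 1131/32)

3393/704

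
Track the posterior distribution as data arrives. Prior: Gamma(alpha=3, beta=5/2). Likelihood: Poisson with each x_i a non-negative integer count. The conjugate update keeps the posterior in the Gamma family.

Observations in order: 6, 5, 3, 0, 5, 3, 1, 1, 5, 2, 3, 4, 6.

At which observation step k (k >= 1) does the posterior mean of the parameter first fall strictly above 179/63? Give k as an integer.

obs 1: x=6 → posterior Gamma(9, 7/2)
obs 2: x=5 → posterior Gamma(14, 9/2)
obs 3: x=3 → posterior Gamma(17, 11/2)
obs 4: x=0 → posterior Gamma(17, 13/2)
obs 5: x=5 → posterior Gamma(22, 15/2)
obs 6: x=3 → posterior Gamma(25, 17/2)
obs 7: x=1 → posterior Gamma(26, 19/2)
obs 8: x=1 → posterior Gamma(27, 21/2)
obs 9: x=5 → posterior Gamma(32, 23/2)
obs 10: x=2 → posterior Gamma(34, 25/2)
obs 11: x=3 → posterior Gamma(37, 27/2)
obs 12: x=4 → posterior Gamma(41, 29/2)
obs 13: x=6 → posterior Gamma(47, 31/2)

k = 2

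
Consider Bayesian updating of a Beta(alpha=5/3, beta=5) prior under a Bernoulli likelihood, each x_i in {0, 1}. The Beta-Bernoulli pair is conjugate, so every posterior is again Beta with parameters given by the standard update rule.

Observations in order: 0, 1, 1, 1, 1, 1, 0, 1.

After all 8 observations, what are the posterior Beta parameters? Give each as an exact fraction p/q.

obs 1: x=0 → posterior Beta(5/3, 6)
obs 2: x=1 → posterior Beta(8/3, 6)
obs 3: x=1 → posterior Beta(11/3, 6)
obs 4: x=1 → posterior Beta(14/3, 6)
obs 5: x=1 → posterior Beta(17/3, 6)
obs 6: x=1 → posterior Beta(20/3, 6)
obs 7: x=0 → posterior Beta(20/3, 7)
obs 8: x=1 → posterior Beta(23/3, 7)

alpha=23/3, beta=7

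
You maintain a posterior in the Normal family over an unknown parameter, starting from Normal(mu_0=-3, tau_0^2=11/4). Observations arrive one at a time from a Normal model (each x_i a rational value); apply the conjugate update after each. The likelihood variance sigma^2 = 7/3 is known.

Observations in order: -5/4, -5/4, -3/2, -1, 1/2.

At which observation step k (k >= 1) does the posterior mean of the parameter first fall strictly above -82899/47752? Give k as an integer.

k = 3

obs 1: x=-5/4 → posterior Normal(-501/244, 77/61)
obs 2: x=-5/4 → posterior Normal(-333/188, 77/94)
obs 3: x=-3/2 → posterior Normal(-216/127, 77/127)
obs 4: x=-1 → posterior Normal(-249/160, 77/160)
obs 5: x=1/2 → posterior Normal(-465/386, 77/193)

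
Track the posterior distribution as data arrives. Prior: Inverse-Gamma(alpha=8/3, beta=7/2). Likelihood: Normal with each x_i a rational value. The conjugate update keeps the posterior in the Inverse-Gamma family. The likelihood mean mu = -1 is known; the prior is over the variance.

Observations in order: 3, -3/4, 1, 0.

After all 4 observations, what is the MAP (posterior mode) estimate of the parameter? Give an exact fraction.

obs 1: x=3 → posterior Inverse-Gamma(19/6, 23/2)
obs 2: x=-3/4 → posterior Inverse-Gamma(11/3, 369/32)
obs 3: x=1 → posterior Inverse-Gamma(25/6, 433/32)
obs 4: x=0 → posterior Inverse-Gamma(14/3, 449/32)

1347/544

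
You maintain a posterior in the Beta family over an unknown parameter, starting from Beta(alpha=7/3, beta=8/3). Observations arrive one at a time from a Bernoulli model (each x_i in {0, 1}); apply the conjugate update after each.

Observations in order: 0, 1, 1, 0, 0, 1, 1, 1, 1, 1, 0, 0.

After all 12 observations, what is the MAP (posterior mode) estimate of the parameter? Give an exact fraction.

obs 1: x=0 → posterior Beta(7/3, 11/3)
obs 2: x=1 → posterior Beta(10/3, 11/3)
obs 3: x=1 → posterior Beta(13/3, 11/3)
obs 4: x=0 → posterior Beta(13/3, 14/3)
obs 5: x=0 → posterior Beta(13/3, 17/3)
obs 6: x=1 → posterior Beta(16/3, 17/3)
obs 7: x=1 → posterior Beta(19/3, 17/3)
obs 8: x=1 → posterior Beta(22/3, 17/3)
obs 9: x=1 → posterior Beta(25/3, 17/3)
obs 10: x=1 → posterior Beta(28/3, 17/3)
obs 11: x=0 → posterior Beta(28/3, 20/3)
obs 12: x=0 → posterior Beta(28/3, 23/3)

5/9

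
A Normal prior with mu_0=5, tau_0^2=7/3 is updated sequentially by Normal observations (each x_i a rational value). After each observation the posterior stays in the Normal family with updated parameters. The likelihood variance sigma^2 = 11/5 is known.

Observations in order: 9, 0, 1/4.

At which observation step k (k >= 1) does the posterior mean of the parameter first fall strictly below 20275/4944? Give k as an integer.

obs 1: x=9 → posterior Normal(120/17, 77/68)
obs 2: x=0 → posterior Normal(480/103, 77/103)
obs 3: x=1/4 → posterior Normal(85/24, 77/138)

k = 3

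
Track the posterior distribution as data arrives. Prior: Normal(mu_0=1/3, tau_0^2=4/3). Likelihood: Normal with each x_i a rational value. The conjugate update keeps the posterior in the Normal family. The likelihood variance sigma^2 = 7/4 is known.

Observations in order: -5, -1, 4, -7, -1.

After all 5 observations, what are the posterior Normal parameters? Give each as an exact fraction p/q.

obs 1: x=-5 → posterior Normal(-73/37, 28/37)
obs 2: x=-1 → posterior Normal(-89/53, 28/53)
obs 3: x=4 → posterior Normal(-25/69, 28/69)
obs 4: x=-7 → posterior Normal(-137/85, 28/85)
obs 5: x=-1 → posterior Normal(-153/101, 28/101)

mu_0=-153/101, tau_0^2=28/101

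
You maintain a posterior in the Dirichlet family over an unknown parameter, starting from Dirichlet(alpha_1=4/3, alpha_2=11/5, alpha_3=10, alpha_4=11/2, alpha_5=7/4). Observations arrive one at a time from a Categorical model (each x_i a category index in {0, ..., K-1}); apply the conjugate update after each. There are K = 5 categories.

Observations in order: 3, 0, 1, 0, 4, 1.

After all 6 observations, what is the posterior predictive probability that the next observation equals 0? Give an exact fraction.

200/1607

obs 1: x=3 → posterior Dirichlet(4/3, 11/5, 10, 13/2, 7/4)
obs 2: x=0 → posterior Dirichlet(7/3, 11/5, 10, 13/2, 7/4)
obs 3: x=1 → posterior Dirichlet(7/3, 16/5, 10, 13/2, 7/4)
obs 4: x=0 → posterior Dirichlet(10/3, 16/5, 10, 13/2, 7/4)
obs 5: x=4 → posterior Dirichlet(10/3, 16/5, 10, 13/2, 11/4)
obs 6: x=1 → posterior Dirichlet(10/3, 21/5, 10, 13/2, 11/4)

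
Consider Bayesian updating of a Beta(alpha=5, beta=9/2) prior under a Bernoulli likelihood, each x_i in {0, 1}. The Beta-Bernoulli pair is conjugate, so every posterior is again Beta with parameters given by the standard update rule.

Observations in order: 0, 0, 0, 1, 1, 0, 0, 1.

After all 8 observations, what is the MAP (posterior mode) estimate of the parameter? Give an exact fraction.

14/31

obs 1: x=0 → posterior Beta(5, 11/2)
obs 2: x=0 → posterior Beta(5, 13/2)
obs 3: x=0 → posterior Beta(5, 15/2)
obs 4: x=1 → posterior Beta(6, 15/2)
obs 5: x=1 → posterior Beta(7, 15/2)
obs 6: x=0 → posterior Beta(7, 17/2)
obs 7: x=0 → posterior Beta(7, 19/2)
obs 8: x=1 → posterior Beta(8, 19/2)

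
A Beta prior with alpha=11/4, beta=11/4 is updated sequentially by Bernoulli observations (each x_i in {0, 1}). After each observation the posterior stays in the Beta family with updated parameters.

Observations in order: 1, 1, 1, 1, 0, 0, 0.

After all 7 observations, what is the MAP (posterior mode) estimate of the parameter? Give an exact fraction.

23/42

obs 1: x=1 → posterior Beta(15/4, 11/4)
obs 2: x=1 → posterior Beta(19/4, 11/4)
obs 3: x=1 → posterior Beta(23/4, 11/4)
obs 4: x=1 → posterior Beta(27/4, 11/4)
obs 5: x=0 → posterior Beta(27/4, 15/4)
obs 6: x=0 → posterior Beta(27/4, 19/4)
obs 7: x=0 → posterior Beta(27/4, 23/4)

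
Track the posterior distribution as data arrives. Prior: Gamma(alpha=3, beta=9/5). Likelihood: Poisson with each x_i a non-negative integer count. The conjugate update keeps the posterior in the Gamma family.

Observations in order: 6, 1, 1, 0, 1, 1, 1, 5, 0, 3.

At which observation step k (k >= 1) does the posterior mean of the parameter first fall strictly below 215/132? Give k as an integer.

obs 1: x=6 → posterior Gamma(9, 14/5)
obs 2: x=1 → posterior Gamma(10, 19/5)
obs 3: x=1 → posterior Gamma(11, 24/5)
obs 4: x=0 → posterior Gamma(11, 29/5)
obs 5: x=1 → posterior Gamma(12, 34/5)
obs 6: x=1 → posterior Gamma(13, 39/5)
obs 7: x=1 → posterior Gamma(14, 44/5)
obs 8: x=5 → posterior Gamma(19, 49/5)
obs 9: x=0 → posterior Gamma(19, 54/5)
obs 10: x=3 → posterior Gamma(22, 59/5)

k = 7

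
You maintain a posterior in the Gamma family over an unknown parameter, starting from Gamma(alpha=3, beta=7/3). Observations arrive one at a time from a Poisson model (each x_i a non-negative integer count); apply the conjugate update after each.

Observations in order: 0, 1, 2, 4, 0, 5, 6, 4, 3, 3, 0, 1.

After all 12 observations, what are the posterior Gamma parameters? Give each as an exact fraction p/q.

obs 1: x=0 → posterior Gamma(3, 10/3)
obs 2: x=1 → posterior Gamma(4, 13/3)
obs 3: x=2 → posterior Gamma(6, 16/3)
obs 4: x=4 → posterior Gamma(10, 19/3)
obs 5: x=0 → posterior Gamma(10, 22/3)
obs 6: x=5 → posterior Gamma(15, 25/3)
obs 7: x=6 → posterior Gamma(21, 28/3)
obs 8: x=4 → posterior Gamma(25, 31/3)
obs 9: x=3 → posterior Gamma(28, 34/3)
obs 10: x=3 → posterior Gamma(31, 37/3)
obs 11: x=0 → posterior Gamma(31, 40/3)
obs 12: x=1 → posterior Gamma(32, 43/3)

alpha=32, beta=43/3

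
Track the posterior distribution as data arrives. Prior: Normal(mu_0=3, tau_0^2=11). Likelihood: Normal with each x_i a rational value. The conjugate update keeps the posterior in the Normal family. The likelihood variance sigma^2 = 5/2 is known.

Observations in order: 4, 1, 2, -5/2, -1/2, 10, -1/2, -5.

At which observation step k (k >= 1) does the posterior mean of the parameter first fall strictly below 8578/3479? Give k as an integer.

obs 1: x=4 → posterior Normal(103/27, 55/27)
obs 2: x=1 → posterior Normal(125/49, 55/49)
obs 3: x=2 → posterior Normal(169/71, 55/71)
obs 4: x=-5/2 → posterior Normal(38/31, 55/93)
obs 5: x=-1/2 → posterior Normal(103/115, 11/23)
obs 6: x=10 → posterior Normal(323/137, 55/137)
obs 7: x=-1/2 → posterior Normal(104/53, 55/159)
obs 8: x=-5 → posterior Normal(202/181, 55/181)

k = 3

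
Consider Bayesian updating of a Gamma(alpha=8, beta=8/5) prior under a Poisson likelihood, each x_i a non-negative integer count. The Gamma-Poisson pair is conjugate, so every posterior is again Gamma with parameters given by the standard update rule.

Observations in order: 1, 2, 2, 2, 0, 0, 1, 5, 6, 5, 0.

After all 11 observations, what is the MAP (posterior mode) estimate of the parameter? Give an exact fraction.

155/63

obs 1: x=1 → posterior Gamma(9, 13/5)
obs 2: x=2 → posterior Gamma(11, 18/5)
obs 3: x=2 → posterior Gamma(13, 23/5)
obs 4: x=2 → posterior Gamma(15, 28/5)
obs 5: x=0 → posterior Gamma(15, 33/5)
obs 6: x=0 → posterior Gamma(15, 38/5)
obs 7: x=1 → posterior Gamma(16, 43/5)
obs 8: x=5 → posterior Gamma(21, 48/5)
obs 9: x=6 → posterior Gamma(27, 53/5)
obs 10: x=5 → posterior Gamma(32, 58/5)
obs 11: x=0 → posterior Gamma(32, 63/5)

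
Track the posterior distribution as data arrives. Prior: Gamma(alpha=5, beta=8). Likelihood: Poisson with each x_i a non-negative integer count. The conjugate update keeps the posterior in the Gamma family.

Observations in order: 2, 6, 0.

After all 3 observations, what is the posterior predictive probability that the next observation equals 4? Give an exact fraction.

15707834025488605/554652776685109248

obs 1: x=2 → posterior Gamma(7, 9)
obs 2: x=6 → posterior Gamma(13, 10)
obs 3: x=0 → posterior Gamma(13, 11)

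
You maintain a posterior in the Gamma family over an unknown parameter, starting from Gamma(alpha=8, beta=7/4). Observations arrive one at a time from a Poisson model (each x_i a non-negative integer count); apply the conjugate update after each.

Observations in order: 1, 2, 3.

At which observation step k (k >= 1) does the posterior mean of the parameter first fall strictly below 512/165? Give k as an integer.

k = 2

obs 1: x=1 → posterior Gamma(9, 11/4)
obs 2: x=2 → posterior Gamma(11, 15/4)
obs 3: x=3 → posterior Gamma(14, 19/4)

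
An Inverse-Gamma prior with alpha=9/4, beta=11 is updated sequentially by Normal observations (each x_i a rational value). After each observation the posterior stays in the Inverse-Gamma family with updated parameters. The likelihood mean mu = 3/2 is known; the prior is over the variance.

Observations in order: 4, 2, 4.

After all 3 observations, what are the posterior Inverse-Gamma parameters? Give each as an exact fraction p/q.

alpha=15/4, beta=139/8

obs 1: x=4 → posterior Inverse-Gamma(11/4, 113/8)
obs 2: x=2 → posterior Inverse-Gamma(13/4, 57/4)
obs 3: x=4 → posterior Inverse-Gamma(15/4, 139/8)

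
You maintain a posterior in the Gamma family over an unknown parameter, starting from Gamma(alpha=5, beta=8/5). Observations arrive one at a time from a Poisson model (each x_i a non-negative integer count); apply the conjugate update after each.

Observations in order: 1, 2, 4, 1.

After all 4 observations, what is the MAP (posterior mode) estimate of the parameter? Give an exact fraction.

obs 1: x=1 → posterior Gamma(6, 13/5)
obs 2: x=2 → posterior Gamma(8, 18/5)
obs 3: x=4 → posterior Gamma(12, 23/5)
obs 4: x=1 → posterior Gamma(13, 28/5)

15/7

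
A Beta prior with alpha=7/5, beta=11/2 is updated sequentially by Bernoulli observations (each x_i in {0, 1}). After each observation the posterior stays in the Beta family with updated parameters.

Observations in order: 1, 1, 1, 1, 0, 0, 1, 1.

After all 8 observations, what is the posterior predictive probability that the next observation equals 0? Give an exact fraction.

obs 1: x=1 → posterior Beta(12/5, 11/2)
obs 2: x=1 → posterior Beta(17/5, 11/2)
obs 3: x=1 → posterior Beta(22/5, 11/2)
obs 4: x=1 → posterior Beta(27/5, 11/2)
obs 5: x=0 → posterior Beta(27/5, 13/2)
obs 6: x=0 → posterior Beta(27/5, 15/2)
obs 7: x=1 → posterior Beta(32/5, 15/2)
obs 8: x=1 → posterior Beta(37/5, 15/2)

75/149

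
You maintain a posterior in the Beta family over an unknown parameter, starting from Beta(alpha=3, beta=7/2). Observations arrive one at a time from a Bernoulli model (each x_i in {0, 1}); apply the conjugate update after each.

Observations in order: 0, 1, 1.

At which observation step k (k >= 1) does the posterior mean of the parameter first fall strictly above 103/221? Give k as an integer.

k = 2

obs 1: x=0 → posterior Beta(3, 9/2)
obs 2: x=1 → posterior Beta(4, 9/2)
obs 3: x=1 → posterior Beta(5, 9/2)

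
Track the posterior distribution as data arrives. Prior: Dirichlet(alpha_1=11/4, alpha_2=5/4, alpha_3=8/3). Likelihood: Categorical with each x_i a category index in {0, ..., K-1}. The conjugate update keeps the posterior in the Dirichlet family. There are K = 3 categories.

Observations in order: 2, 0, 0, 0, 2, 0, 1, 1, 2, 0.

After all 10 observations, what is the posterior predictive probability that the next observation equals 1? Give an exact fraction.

39/200

obs 1: x=2 → posterior Dirichlet(11/4, 5/4, 11/3)
obs 2: x=0 → posterior Dirichlet(15/4, 5/4, 11/3)
obs 3: x=0 → posterior Dirichlet(19/4, 5/4, 11/3)
obs 4: x=0 → posterior Dirichlet(23/4, 5/4, 11/3)
obs 5: x=2 → posterior Dirichlet(23/4, 5/4, 14/3)
obs 6: x=0 → posterior Dirichlet(27/4, 5/4, 14/3)
obs 7: x=1 → posterior Dirichlet(27/4, 9/4, 14/3)
obs 8: x=1 → posterior Dirichlet(27/4, 13/4, 14/3)
obs 9: x=2 → posterior Dirichlet(27/4, 13/4, 17/3)
obs 10: x=0 → posterior Dirichlet(31/4, 13/4, 17/3)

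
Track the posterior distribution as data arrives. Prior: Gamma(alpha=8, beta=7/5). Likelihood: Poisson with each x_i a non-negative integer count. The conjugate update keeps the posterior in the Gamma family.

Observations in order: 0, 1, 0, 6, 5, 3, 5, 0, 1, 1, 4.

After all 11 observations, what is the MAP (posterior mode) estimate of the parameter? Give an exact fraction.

165/62

obs 1: x=0 → posterior Gamma(8, 12/5)
obs 2: x=1 → posterior Gamma(9, 17/5)
obs 3: x=0 → posterior Gamma(9, 22/5)
obs 4: x=6 → posterior Gamma(15, 27/5)
obs 5: x=5 → posterior Gamma(20, 32/5)
obs 6: x=3 → posterior Gamma(23, 37/5)
obs 7: x=5 → posterior Gamma(28, 42/5)
obs 8: x=0 → posterior Gamma(28, 47/5)
obs 9: x=1 → posterior Gamma(29, 52/5)
obs 10: x=1 → posterior Gamma(30, 57/5)
obs 11: x=4 → posterior Gamma(34, 62/5)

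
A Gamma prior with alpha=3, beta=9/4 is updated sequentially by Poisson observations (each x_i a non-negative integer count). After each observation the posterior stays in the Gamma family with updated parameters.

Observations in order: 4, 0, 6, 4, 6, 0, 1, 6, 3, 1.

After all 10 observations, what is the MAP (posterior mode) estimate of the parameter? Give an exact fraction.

obs 1: x=4 → posterior Gamma(7, 13/4)
obs 2: x=0 → posterior Gamma(7, 17/4)
obs 3: x=6 → posterior Gamma(13, 21/4)
obs 4: x=4 → posterior Gamma(17, 25/4)
obs 5: x=6 → posterior Gamma(23, 29/4)
obs 6: x=0 → posterior Gamma(23, 33/4)
obs 7: x=1 → posterior Gamma(24, 37/4)
obs 8: x=6 → posterior Gamma(30, 41/4)
obs 9: x=3 → posterior Gamma(33, 45/4)
obs 10: x=1 → posterior Gamma(34, 49/4)

132/49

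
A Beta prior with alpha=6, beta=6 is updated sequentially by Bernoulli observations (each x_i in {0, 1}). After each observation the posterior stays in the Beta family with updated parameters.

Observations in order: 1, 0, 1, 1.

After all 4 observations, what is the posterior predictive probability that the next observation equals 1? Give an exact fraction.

9/16

obs 1: x=1 → posterior Beta(7, 6)
obs 2: x=0 → posterior Beta(7, 7)
obs 3: x=1 → posterior Beta(8, 7)
obs 4: x=1 → posterior Beta(9, 7)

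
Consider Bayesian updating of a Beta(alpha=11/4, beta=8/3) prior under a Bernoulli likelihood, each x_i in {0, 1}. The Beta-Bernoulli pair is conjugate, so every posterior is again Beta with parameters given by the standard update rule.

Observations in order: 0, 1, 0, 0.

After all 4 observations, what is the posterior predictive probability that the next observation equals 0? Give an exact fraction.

obs 1: x=0 → posterior Beta(11/4, 11/3)
obs 2: x=1 → posterior Beta(15/4, 11/3)
obs 3: x=0 → posterior Beta(15/4, 14/3)
obs 4: x=0 → posterior Beta(15/4, 17/3)

68/113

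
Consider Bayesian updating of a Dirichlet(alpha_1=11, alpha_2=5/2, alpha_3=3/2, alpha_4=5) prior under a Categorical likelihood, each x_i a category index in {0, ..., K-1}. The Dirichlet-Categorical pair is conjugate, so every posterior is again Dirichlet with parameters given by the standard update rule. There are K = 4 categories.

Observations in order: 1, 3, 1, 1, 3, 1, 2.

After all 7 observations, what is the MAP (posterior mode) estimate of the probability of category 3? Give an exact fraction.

obs 1: x=1 → posterior Dirichlet(11, 7/2, 3/2, 5)
obs 2: x=3 → posterior Dirichlet(11, 7/2, 3/2, 6)
obs 3: x=1 → posterior Dirichlet(11, 9/2, 3/2, 6)
obs 4: x=1 → posterior Dirichlet(11, 11/2, 3/2, 6)
obs 5: x=3 → posterior Dirichlet(11, 11/2, 3/2, 7)
obs 6: x=1 → posterior Dirichlet(11, 13/2, 3/2, 7)
obs 7: x=2 → posterior Dirichlet(11, 13/2, 5/2, 7)

6/23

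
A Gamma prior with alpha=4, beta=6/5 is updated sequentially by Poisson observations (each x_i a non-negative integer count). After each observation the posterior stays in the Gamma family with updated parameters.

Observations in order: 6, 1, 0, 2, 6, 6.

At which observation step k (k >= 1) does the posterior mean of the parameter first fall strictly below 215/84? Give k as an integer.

obs 1: x=6 → posterior Gamma(10, 11/5)
obs 2: x=1 → posterior Gamma(11, 16/5)
obs 3: x=0 → posterior Gamma(11, 21/5)
obs 4: x=2 → posterior Gamma(13, 26/5)
obs 5: x=6 → posterior Gamma(19, 31/5)
obs 6: x=6 → posterior Gamma(25, 36/5)

k = 4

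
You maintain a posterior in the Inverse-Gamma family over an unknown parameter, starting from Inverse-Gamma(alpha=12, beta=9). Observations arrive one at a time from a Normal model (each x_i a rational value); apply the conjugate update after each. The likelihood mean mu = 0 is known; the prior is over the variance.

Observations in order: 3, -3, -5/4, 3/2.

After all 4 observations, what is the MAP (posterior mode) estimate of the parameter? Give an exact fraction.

obs 1: x=3 → posterior Inverse-Gamma(25/2, 27/2)
obs 2: x=-3 → posterior Inverse-Gamma(13, 18)
obs 3: x=-5/4 → posterior Inverse-Gamma(27/2, 601/32)
obs 4: x=3/2 → posterior Inverse-Gamma(14, 637/32)

637/480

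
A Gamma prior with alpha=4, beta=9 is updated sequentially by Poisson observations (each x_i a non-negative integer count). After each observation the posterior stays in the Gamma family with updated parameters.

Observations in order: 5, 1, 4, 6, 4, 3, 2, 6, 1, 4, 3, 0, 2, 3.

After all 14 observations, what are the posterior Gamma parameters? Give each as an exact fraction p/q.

obs 1: x=5 → posterior Gamma(9, 10)
obs 2: x=1 → posterior Gamma(10, 11)
obs 3: x=4 → posterior Gamma(14, 12)
obs 4: x=6 → posterior Gamma(20, 13)
obs 5: x=4 → posterior Gamma(24, 14)
obs 6: x=3 → posterior Gamma(27, 15)
obs 7: x=2 → posterior Gamma(29, 16)
obs 8: x=6 → posterior Gamma(35, 17)
obs 9: x=1 → posterior Gamma(36, 18)
obs 10: x=4 → posterior Gamma(40, 19)
obs 11: x=3 → posterior Gamma(43, 20)
obs 12: x=0 → posterior Gamma(43, 21)
obs 13: x=2 → posterior Gamma(45, 22)
obs 14: x=3 → posterior Gamma(48, 23)

alpha=48, beta=23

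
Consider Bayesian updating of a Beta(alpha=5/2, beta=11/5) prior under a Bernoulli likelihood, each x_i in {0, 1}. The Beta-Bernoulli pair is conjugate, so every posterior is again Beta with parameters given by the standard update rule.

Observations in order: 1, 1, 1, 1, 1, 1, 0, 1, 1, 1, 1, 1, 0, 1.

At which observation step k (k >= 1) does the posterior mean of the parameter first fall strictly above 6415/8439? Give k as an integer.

obs 1: x=1 → posterior Beta(7/2, 11/5)
obs 2: x=1 → posterior Beta(9/2, 11/5)
obs 3: x=1 → posterior Beta(11/2, 11/5)
obs 4: x=1 → posterior Beta(13/2, 11/5)
obs 5: x=1 → posterior Beta(15/2, 11/5)
obs 6: x=1 → posterior Beta(17/2, 11/5)
obs 7: x=0 → posterior Beta(17/2, 16/5)
obs 8: x=1 → posterior Beta(19/2, 16/5)
obs 9: x=1 → posterior Beta(21/2, 16/5)
obs 10: x=1 → posterior Beta(23/2, 16/5)
obs 11: x=1 → posterior Beta(25/2, 16/5)
obs 12: x=1 → posterior Beta(27/2, 16/5)
obs 13: x=0 → posterior Beta(27/2, 21/5)
obs 14: x=1 → posterior Beta(29/2, 21/5)

k = 5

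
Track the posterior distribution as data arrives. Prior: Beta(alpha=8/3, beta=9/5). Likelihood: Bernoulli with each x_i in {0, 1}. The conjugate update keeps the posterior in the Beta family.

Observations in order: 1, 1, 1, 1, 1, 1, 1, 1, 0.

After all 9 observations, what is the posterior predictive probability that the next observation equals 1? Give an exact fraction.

80/101

obs 1: x=1 → posterior Beta(11/3, 9/5)
obs 2: x=1 → posterior Beta(14/3, 9/5)
obs 3: x=1 → posterior Beta(17/3, 9/5)
obs 4: x=1 → posterior Beta(20/3, 9/5)
obs 5: x=1 → posterior Beta(23/3, 9/5)
obs 6: x=1 → posterior Beta(26/3, 9/5)
obs 7: x=1 → posterior Beta(29/3, 9/5)
obs 8: x=1 → posterior Beta(32/3, 9/5)
obs 9: x=0 → posterior Beta(32/3, 14/5)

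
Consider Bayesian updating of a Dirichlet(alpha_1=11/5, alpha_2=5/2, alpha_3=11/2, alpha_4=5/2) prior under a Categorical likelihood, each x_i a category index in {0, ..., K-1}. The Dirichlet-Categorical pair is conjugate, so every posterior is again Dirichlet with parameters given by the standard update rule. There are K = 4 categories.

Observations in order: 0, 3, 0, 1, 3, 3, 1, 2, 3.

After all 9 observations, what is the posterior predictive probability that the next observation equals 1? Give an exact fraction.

obs 1: x=0 → posterior Dirichlet(16/5, 5/2, 11/2, 5/2)
obs 2: x=3 → posterior Dirichlet(16/5, 5/2, 11/2, 7/2)
obs 3: x=0 → posterior Dirichlet(21/5, 5/2, 11/2, 7/2)
obs 4: x=1 → posterior Dirichlet(21/5, 7/2, 11/2, 7/2)
obs 5: x=3 → posterior Dirichlet(21/5, 7/2, 11/2, 9/2)
obs 6: x=3 → posterior Dirichlet(21/5, 7/2, 11/2, 11/2)
obs 7: x=1 → posterior Dirichlet(21/5, 9/2, 11/2, 11/2)
obs 8: x=2 → posterior Dirichlet(21/5, 9/2, 13/2, 11/2)
obs 9: x=3 → posterior Dirichlet(21/5, 9/2, 13/2, 13/2)

45/217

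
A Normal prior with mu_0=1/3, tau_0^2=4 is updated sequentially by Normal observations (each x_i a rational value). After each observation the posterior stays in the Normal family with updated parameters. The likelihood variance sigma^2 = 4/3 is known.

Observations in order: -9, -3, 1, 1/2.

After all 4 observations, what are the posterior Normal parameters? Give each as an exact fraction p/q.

obs 1: x=-9 → posterior Normal(-20/3, 1)
obs 2: x=-3 → posterior Normal(-107/21, 4/7)
obs 3: x=1 → posterior Normal(-49/15, 2/5)
obs 4: x=1/2 → posterior Normal(-187/78, 4/13)

mu_0=-187/78, tau_0^2=4/13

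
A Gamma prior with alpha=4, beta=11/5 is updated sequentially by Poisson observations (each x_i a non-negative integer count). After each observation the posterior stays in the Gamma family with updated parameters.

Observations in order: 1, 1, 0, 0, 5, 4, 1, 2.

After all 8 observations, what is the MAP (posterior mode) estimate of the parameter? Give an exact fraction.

5/3

obs 1: x=1 → posterior Gamma(5, 16/5)
obs 2: x=1 → posterior Gamma(6, 21/5)
obs 3: x=0 → posterior Gamma(6, 26/5)
obs 4: x=0 → posterior Gamma(6, 31/5)
obs 5: x=5 → posterior Gamma(11, 36/5)
obs 6: x=4 → posterior Gamma(15, 41/5)
obs 7: x=1 → posterior Gamma(16, 46/5)
obs 8: x=2 → posterior Gamma(18, 51/5)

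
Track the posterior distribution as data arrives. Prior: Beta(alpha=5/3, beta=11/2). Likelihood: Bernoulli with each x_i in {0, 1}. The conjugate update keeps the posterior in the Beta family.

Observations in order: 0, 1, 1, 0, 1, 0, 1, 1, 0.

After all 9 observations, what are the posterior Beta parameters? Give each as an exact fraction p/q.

alpha=20/3, beta=19/2

obs 1: x=0 → posterior Beta(5/3, 13/2)
obs 2: x=1 → posterior Beta(8/3, 13/2)
obs 3: x=1 → posterior Beta(11/3, 13/2)
obs 4: x=0 → posterior Beta(11/3, 15/2)
obs 5: x=1 → posterior Beta(14/3, 15/2)
obs 6: x=0 → posterior Beta(14/3, 17/2)
obs 7: x=1 → posterior Beta(17/3, 17/2)
obs 8: x=1 → posterior Beta(20/3, 17/2)
obs 9: x=0 → posterior Beta(20/3, 19/2)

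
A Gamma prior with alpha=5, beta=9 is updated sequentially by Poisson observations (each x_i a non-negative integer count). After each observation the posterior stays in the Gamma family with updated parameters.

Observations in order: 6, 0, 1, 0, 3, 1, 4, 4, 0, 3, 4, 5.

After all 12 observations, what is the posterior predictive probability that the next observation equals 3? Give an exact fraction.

obs 1: x=6 → posterior Gamma(11, 10)
obs 2: x=0 → posterior Gamma(11, 11)
obs 3: x=1 → posterior Gamma(12, 12)
obs 4: x=0 → posterior Gamma(12, 13)
obs 5: x=3 → posterior Gamma(15, 14)
obs 6: x=1 → posterior Gamma(16, 15)
obs 7: x=4 → posterior Gamma(20, 16)
obs 8: x=4 → posterior Gamma(24, 17)
obs 9: x=0 → posterior Gamma(24, 18)
obs 10: x=3 → posterior Gamma(27, 19)
obs 11: x=4 → posterior Gamma(31, 20)
obs 12: x=5 → posterior Gamma(36, 21)

839404301019662095901122189732163253089664103868589/5654895200192628694689946890600218418382438244810752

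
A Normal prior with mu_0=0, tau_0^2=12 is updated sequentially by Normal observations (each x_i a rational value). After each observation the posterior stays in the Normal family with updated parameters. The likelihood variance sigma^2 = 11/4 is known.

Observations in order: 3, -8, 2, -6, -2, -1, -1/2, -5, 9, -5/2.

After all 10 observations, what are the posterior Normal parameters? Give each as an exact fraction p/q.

mu_0=-528/491, tau_0^2=132/491

obs 1: x=3 → posterior Normal(144/59, 132/59)
obs 2: x=-8 → posterior Normal(-240/107, 132/107)
obs 3: x=2 → posterior Normal(-144/155, 132/155)
obs 4: x=-6 → posterior Normal(-432/203, 132/203)
obs 5: x=-2 → posterior Normal(-528/251, 132/251)
obs 6: x=-1 → posterior Normal(-576/299, 132/299)
obs 7: x=-1/2 → posterior Normal(-600/347, 132/347)
obs 8: x=-5 → posterior Normal(-168/79, 132/395)
obs 9: x=9 → posterior Normal(-408/443, 132/443)
obs 10: x=-5/2 → posterior Normal(-528/491, 132/491)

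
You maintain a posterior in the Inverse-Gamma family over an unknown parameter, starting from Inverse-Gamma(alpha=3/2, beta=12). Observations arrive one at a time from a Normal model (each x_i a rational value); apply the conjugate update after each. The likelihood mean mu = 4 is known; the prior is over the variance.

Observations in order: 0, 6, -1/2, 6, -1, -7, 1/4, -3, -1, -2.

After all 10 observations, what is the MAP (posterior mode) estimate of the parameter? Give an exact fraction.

5413/240

obs 1: x=0 → posterior Inverse-Gamma(2, 20)
obs 2: x=6 → posterior Inverse-Gamma(5/2, 22)
obs 3: x=-1/2 → posterior Inverse-Gamma(3, 257/8)
obs 4: x=6 → posterior Inverse-Gamma(7/2, 273/8)
obs 5: x=-1 → posterior Inverse-Gamma(4, 373/8)
obs 6: x=-7 → posterior Inverse-Gamma(9/2, 857/8)
obs 7: x=1/4 → posterior Inverse-Gamma(5, 3653/32)
obs 8: x=-3 → posterior Inverse-Gamma(11/2, 4437/32)
obs 9: x=-1 → posterior Inverse-Gamma(6, 4837/32)
obs 10: x=-2 → posterior Inverse-Gamma(13/2, 5413/32)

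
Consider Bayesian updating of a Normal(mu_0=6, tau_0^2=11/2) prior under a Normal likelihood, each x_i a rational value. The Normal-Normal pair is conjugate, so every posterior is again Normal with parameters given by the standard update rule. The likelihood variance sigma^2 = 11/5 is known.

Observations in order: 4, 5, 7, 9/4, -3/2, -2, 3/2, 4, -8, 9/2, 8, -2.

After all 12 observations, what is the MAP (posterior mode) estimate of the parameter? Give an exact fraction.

503/248

obs 1: x=4 → posterior Normal(32/7, 11/7)
obs 2: x=5 → posterior Normal(19/4, 11/12)
obs 3: x=7 → posterior Normal(92/17, 11/17)
obs 4: x=9/4 → posterior Normal(413/88, 1/2)
obs 5: x=-3/2 → posterior Normal(383/108, 11/27)
obs 6: x=-2 → posterior Normal(343/128, 11/32)
obs 7: x=3/2 → posterior Normal(373/148, 11/37)
obs 8: x=4 → posterior Normal(151/56, 11/42)
obs 9: x=-8 → posterior Normal(293/188, 11/47)
obs 10: x=9/2 → posterior Normal(383/208, 11/52)
obs 11: x=8 → posterior Normal(181/76, 11/57)
obs 12: x=-2 → posterior Normal(503/248, 11/62)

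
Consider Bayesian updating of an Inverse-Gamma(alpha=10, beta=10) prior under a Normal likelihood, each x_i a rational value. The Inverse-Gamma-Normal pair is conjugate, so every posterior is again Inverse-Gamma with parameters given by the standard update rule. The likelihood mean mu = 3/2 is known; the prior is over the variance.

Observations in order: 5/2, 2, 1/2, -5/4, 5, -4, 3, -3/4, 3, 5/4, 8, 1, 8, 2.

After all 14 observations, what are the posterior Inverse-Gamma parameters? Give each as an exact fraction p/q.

obs 1: x=5/2 → posterior Inverse-Gamma(21/2, 21/2)
obs 2: x=2 → posterior Inverse-Gamma(11, 85/8)
obs 3: x=1/2 → posterior Inverse-Gamma(23/2, 89/8)
obs 4: x=-5/4 → posterior Inverse-Gamma(12, 477/32)
obs 5: x=5 → posterior Inverse-Gamma(25/2, 673/32)
obs 6: x=-4 → posterior Inverse-Gamma(13, 1157/32)
obs 7: x=3 → posterior Inverse-Gamma(27/2, 1193/32)
obs 8: x=-3/4 → posterior Inverse-Gamma(14, 637/16)
obs 9: x=3 → posterior Inverse-Gamma(29/2, 655/16)
obs 10: x=5/4 → posterior Inverse-Gamma(15, 1311/32)
obs 11: x=8 → posterior Inverse-Gamma(31/2, 1987/32)
obs 12: x=1 → posterior Inverse-Gamma(16, 1991/32)
obs 13: x=8 → posterior Inverse-Gamma(33/2, 2667/32)
obs 14: x=2 → posterior Inverse-Gamma(17, 2671/32)

alpha=17, beta=2671/32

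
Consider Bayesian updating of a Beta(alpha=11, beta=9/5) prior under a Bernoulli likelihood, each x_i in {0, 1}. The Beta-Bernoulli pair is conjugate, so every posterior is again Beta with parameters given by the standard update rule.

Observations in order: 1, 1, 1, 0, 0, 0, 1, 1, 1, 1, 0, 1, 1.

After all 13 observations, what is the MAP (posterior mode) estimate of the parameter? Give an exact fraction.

95/119

obs 1: x=1 → posterior Beta(12, 9/5)
obs 2: x=1 → posterior Beta(13, 9/5)
obs 3: x=1 → posterior Beta(14, 9/5)
obs 4: x=0 → posterior Beta(14, 14/5)
obs 5: x=0 → posterior Beta(14, 19/5)
obs 6: x=0 → posterior Beta(14, 24/5)
obs 7: x=1 → posterior Beta(15, 24/5)
obs 8: x=1 → posterior Beta(16, 24/5)
obs 9: x=1 → posterior Beta(17, 24/5)
obs 10: x=1 → posterior Beta(18, 24/5)
obs 11: x=0 → posterior Beta(18, 29/5)
obs 12: x=1 → posterior Beta(19, 29/5)
obs 13: x=1 → posterior Beta(20, 29/5)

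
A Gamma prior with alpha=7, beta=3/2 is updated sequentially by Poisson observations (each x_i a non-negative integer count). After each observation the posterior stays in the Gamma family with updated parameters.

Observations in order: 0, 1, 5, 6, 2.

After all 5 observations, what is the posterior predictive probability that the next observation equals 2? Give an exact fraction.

obs 1: x=0 → posterior Gamma(7, 5/2)
obs 2: x=1 → posterior Gamma(8, 7/2)
obs 3: x=5 → posterior Gamma(13, 9/2)
obs 4: x=6 → posterior Gamma(19, 11/2)
obs 5: x=2 → posterior Gamma(21, 13/2)

76095874954622720952959204/374091382133960723876953125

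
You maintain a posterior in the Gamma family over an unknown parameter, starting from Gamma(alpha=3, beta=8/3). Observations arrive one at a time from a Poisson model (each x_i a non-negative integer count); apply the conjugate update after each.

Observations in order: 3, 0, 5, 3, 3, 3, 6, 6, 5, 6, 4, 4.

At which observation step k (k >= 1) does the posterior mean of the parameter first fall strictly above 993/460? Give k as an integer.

obs 1: x=3 → posterior Gamma(6, 11/3)
obs 2: x=0 → posterior Gamma(6, 14/3)
obs 3: x=5 → posterior Gamma(11, 17/3)
obs 4: x=3 → posterior Gamma(14, 20/3)
obs 5: x=3 → posterior Gamma(17, 23/3)
obs 6: x=3 → posterior Gamma(20, 26/3)
obs 7: x=6 → posterior Gamma(26, 29/3)
obs 8: x=6 → posterior Gamma(32, 32/3)
obs 9: x=5 → posterior Gamma(37, 35/3)
obs 10: x=6 → posterior Gamma(43, 38/3)
obs 11: x=4 → posterior Gamma(47, 41/3)
obs 12: x=4 → posterior Gamma(51, 44/3)

k = 5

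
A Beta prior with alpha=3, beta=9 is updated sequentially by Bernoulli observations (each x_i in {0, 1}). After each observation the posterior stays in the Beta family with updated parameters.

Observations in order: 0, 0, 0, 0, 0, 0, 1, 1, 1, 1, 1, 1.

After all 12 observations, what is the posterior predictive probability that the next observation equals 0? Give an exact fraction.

5/8

obs 1: x=0 → posterior Beta(3, 10)
obs 2: x=0 → posterior Beta(3, 11)
obs 3: x=0 → posterior Beta(3, 12)
obs 4: x=0 → posterior Beta(3, 13)
obs 5: x=0 → posterior Beta(3, 14)
obs 6: x=0 → posterior Beta(3, 15)
obs 7: x=1 → posterior Beta(4, 15)
obs 8: x=1 → posterior Beta(5, 15)
obs 9: x=1 → posterior Beta(6, 15)
obs 10: x=1 → posterior Beta(7, 15)
obs 11: x=1 → posterior Beta(8, 15)
obs 12: x=1 → posterior Beta(9, 15)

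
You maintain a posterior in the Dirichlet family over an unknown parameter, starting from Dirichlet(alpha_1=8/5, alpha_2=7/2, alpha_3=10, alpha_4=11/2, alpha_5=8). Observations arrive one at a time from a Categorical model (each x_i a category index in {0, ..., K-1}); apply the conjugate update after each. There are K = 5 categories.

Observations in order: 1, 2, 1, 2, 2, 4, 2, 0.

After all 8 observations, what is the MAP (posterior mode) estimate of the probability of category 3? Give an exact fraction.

obs 1: x=1 → posterior Dirichlet(8/5, 9/2, 10, 11/2, 8)
obs 2: x=2 → posterior Dirichlet(8/5, 9/2, 11, 11/2, 8)
obs 3: x=1 → posterior Dirichlet(8/5, 11/2, 11, 11/2, 8)
obs 4: x=2 → posterior Dirichlet(8/5, 11/2, 12, 11/2, 8)
obs 5: x=2 → posterior Dirichlet(8/5, 11/2, 13, 11/2, 8)
obs 6: x=4 → posterior Dirichlet(8/5, 11/2, 13, 11/2, 9)
obs 7: x=2 → posterior Dirichlet(8/5, 11/2, 14, 11/2, 9)
obs 8: x=0 → posterior Dirichlet(13/5, 11/2, 14, 11/2, 9)

45/316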